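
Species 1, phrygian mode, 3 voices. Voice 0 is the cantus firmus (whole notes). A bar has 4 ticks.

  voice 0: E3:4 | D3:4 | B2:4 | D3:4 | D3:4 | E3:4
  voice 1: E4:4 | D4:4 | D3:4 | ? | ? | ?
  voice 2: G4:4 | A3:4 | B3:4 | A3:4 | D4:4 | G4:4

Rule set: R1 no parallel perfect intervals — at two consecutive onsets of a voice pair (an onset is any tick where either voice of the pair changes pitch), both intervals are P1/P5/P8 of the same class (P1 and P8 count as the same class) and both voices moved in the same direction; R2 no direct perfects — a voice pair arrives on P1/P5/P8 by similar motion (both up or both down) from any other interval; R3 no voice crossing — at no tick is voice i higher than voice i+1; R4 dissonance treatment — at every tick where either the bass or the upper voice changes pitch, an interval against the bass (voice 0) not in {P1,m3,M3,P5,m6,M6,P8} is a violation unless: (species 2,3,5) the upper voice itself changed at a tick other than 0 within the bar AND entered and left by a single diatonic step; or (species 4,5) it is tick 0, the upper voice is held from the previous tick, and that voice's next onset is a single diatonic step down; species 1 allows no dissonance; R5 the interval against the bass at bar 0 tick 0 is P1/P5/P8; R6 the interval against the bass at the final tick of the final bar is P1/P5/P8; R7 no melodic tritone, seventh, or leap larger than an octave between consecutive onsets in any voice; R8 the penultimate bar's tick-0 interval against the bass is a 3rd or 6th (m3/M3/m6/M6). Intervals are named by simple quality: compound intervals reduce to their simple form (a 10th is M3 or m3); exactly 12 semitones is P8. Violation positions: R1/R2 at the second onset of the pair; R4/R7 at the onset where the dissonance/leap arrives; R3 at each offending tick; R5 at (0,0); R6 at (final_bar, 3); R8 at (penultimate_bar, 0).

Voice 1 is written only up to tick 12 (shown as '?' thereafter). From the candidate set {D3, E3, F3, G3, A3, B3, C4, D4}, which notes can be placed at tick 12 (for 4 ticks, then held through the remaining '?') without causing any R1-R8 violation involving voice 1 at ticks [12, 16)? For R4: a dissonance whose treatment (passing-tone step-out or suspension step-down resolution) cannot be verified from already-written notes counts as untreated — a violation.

{D3, F3}

D3: legal
E3: violates R4
F3: legal
G3: violates R4
A3: violates R2
B3: violates R3
C4: violates R3,R4,R7
D4: violates R2,R3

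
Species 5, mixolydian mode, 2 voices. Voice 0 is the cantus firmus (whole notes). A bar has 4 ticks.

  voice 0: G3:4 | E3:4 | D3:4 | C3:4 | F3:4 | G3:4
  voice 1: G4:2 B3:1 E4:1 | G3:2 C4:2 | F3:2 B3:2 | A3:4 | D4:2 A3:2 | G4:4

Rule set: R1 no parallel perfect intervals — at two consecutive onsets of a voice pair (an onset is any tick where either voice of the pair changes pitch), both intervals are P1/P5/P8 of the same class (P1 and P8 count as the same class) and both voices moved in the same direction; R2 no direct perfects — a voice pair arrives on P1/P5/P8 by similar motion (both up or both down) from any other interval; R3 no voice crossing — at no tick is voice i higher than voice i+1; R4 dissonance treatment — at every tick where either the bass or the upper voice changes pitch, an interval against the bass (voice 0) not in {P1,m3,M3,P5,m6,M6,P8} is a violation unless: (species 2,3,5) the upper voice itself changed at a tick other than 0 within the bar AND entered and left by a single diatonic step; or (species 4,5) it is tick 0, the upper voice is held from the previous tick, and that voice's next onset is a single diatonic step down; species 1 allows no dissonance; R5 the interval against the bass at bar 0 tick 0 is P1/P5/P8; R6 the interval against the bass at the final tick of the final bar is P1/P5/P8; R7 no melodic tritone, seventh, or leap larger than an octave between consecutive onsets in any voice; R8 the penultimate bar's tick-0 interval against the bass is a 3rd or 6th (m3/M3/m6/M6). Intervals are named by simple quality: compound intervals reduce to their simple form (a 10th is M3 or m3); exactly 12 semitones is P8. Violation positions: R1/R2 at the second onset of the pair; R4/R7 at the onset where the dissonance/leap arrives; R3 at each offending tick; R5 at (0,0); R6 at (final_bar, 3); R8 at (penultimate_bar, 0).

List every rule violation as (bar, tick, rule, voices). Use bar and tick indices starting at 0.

(2, 2, R7, (1,))
(5, 0, R2, (0, 1))
(5, 0, R7, (1,))

bar 0: v0=G3 v1=G4 downbeat P8
bar 1: v0=E3 v1=G3 downbeat m3
bar 2: v0=D3 v1=F3 downbeat m3
bar 3: v0=C3 v1=A3 downbeat M6
bar 4: v0=F3 v1=D4 downbeat M6
bar 5: v0=G3 v1=G4 downbeat P8
  -> R7 @ bar 2 tick 2 v(1,): F3->B3 leap 6st
  -> R2 @ bar 5 tick 0 v(0, 1): F3/A3 M3 -> G3/G4 P8 similar
  -> R7 @ bar 5 tick 0 v(1,): A3->G4 leap 10st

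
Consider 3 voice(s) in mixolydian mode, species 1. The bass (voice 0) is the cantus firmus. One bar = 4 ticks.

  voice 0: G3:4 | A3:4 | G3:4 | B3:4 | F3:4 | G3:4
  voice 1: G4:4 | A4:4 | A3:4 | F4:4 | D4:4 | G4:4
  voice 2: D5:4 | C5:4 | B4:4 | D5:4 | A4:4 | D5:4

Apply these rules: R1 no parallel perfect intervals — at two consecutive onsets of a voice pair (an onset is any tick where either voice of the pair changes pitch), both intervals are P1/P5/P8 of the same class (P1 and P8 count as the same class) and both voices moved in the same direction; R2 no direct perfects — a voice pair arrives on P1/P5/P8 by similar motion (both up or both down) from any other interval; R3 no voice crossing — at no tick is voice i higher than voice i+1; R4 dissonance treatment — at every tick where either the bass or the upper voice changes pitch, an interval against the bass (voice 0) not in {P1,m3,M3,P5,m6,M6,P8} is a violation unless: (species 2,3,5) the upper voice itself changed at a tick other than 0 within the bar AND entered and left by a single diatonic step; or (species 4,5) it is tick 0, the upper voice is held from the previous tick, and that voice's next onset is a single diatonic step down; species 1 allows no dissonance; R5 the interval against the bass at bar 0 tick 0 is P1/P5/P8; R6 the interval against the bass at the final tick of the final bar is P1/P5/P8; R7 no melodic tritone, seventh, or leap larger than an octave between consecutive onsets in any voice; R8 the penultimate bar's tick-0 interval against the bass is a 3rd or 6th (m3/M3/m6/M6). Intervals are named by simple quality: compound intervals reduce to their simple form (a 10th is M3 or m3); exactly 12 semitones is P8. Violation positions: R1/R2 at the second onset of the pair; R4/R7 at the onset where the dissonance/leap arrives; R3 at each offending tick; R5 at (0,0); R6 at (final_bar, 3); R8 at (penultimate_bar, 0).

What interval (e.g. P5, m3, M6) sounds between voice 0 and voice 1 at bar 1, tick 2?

P8

voice 0=A3 voice 1=A4 -> P8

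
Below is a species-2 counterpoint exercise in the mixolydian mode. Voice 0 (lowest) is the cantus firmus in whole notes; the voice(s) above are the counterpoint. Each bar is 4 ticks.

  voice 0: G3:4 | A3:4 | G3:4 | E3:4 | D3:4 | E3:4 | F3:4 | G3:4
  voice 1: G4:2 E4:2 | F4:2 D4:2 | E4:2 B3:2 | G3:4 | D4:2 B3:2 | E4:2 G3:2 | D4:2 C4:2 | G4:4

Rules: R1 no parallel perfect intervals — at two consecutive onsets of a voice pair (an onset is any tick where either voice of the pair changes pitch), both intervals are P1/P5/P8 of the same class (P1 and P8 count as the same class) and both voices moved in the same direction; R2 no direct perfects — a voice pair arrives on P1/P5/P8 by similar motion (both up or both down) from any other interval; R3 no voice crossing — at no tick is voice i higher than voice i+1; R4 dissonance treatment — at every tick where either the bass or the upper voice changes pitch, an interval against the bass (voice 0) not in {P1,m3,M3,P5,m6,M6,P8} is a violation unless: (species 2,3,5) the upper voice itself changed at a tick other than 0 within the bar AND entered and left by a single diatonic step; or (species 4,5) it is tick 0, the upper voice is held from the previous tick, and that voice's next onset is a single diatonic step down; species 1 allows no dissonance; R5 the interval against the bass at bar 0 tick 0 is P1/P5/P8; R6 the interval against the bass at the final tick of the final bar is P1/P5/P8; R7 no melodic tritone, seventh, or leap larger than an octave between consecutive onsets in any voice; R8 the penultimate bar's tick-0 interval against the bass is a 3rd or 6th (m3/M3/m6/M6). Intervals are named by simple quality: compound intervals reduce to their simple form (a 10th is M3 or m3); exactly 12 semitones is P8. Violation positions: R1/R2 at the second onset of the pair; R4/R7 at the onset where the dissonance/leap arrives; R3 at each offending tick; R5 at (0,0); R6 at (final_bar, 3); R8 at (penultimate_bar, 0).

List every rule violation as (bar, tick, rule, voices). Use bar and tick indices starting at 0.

bar 0: v0=G3 v1=G4 downbeat P8
bar 1: v0=A3 v1=F4 downbeat m6
bar 2: v0=G3 v1=E4 downbeat M6
bar 3: v0=E3 v1=G3 downbeat m3
bar 4: v0=D3 v1=D4 downbeat P8
bar 5: v0=E3 v1=E4 downbeat P8
bar 6: v0=F3 v1=D4 downbeat M6
bar 7: v0=G3 v1=G4 downbeat P8
  -> R4 @ bar 1 tick 2 v(0, 1): A3/D4 P4 untreated
  -> R2 @ bar 5 tick 0 v(0, 1): D3/B3 M6 -> E3/E4 P8 similar
  -> R2 @ bar 7 tick 0 v(0, 1): F3/C4 P5 -> G3/G4 P8 similar

(1, 2, R4, (0, 1))
(5, 0, R2, (0, 1))
(7, 0, R2, (0, 1))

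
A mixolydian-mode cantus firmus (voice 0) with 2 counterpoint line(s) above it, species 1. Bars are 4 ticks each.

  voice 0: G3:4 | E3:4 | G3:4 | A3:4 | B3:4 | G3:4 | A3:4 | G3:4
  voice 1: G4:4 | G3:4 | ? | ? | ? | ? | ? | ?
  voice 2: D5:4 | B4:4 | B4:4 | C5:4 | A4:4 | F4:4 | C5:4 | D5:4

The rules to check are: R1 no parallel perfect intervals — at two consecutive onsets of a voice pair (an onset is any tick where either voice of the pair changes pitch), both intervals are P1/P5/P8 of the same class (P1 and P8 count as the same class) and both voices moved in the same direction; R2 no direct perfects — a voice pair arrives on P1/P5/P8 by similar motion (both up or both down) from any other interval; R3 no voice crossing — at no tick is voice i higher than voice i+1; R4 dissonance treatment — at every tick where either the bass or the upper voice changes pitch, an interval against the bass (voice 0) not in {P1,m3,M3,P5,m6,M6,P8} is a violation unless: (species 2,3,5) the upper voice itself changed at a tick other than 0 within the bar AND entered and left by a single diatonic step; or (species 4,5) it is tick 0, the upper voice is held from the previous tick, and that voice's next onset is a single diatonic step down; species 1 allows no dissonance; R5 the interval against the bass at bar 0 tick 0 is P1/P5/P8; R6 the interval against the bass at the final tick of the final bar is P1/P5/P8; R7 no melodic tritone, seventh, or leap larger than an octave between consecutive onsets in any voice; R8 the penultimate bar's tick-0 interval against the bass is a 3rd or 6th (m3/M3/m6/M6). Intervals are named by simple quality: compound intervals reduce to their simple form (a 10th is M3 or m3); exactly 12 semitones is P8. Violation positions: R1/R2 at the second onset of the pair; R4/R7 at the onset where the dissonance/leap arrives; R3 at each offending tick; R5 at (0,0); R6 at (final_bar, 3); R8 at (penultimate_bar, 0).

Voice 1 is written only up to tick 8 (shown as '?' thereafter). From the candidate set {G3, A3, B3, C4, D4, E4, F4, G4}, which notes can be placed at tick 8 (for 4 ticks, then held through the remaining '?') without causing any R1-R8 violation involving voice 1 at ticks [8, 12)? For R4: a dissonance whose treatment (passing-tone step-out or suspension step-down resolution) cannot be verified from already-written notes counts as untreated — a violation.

G3: legal
A3: violates R4
B3: legal
C4: violates R4
D4: violates R2
E4: legal
F4: violates R4,R7
G4: violates R2

{B3, E4, G3}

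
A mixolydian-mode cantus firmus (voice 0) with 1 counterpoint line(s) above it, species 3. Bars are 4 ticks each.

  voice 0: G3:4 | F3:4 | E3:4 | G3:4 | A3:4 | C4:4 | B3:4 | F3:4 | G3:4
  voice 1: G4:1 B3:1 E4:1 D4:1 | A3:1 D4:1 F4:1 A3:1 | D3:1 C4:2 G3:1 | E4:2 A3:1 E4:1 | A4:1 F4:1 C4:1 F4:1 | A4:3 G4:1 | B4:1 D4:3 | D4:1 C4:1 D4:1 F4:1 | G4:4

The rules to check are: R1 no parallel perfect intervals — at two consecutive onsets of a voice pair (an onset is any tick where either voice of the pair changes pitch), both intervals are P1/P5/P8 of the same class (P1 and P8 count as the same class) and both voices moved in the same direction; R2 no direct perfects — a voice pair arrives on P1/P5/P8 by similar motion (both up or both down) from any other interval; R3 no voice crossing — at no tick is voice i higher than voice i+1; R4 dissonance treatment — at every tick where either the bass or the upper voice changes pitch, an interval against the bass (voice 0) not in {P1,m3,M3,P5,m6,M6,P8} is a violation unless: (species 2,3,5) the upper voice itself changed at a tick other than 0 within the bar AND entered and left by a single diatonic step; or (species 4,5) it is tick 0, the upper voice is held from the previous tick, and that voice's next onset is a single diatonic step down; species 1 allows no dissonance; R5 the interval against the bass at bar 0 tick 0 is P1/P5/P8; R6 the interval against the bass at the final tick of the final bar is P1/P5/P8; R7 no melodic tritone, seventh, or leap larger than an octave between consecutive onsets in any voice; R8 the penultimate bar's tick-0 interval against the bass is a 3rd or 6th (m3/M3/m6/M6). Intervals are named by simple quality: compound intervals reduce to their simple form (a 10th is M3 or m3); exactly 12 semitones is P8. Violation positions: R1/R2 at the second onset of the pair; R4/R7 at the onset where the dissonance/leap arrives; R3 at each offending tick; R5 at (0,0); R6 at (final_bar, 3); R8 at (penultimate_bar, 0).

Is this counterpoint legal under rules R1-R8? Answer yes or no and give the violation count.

bar 0: v0=G3 v1=G4 (P8)
bar 1: v0=F3 v1=A3 (M3)
bar 2: v0=E3 v1=D3 (M2)
bar 3: v0=G3 v1=E4 (M6)
bar 4: v0=A3 v1=A4 (P8)
bar 5: v0=C4 v1=A4 (M6)
bar 6: v0=B3 v1=B4 (P8)
bar 7: v0=F3 v1=D4 (M6)
bar 8: v0=G3 v1=G4 (P8)
  R3 @ bar2.0: E3 above D3
  R4 @ bar2.0: E3/D3 M2 untreated
  R7 @ bar2.1: D3->C4 leap 10st
  R4 @ bar3.2: G3/A3 M2 untreated
  R2 @ bar4.0: G3/E4 M6 -> A3/A4 P8 similar
  R7 @ bar7.0: B3->F3 leap 6st
  R1 @ bar8.0: F3/F4 P8 -> G3/G4 P8 similar

No (7 violations)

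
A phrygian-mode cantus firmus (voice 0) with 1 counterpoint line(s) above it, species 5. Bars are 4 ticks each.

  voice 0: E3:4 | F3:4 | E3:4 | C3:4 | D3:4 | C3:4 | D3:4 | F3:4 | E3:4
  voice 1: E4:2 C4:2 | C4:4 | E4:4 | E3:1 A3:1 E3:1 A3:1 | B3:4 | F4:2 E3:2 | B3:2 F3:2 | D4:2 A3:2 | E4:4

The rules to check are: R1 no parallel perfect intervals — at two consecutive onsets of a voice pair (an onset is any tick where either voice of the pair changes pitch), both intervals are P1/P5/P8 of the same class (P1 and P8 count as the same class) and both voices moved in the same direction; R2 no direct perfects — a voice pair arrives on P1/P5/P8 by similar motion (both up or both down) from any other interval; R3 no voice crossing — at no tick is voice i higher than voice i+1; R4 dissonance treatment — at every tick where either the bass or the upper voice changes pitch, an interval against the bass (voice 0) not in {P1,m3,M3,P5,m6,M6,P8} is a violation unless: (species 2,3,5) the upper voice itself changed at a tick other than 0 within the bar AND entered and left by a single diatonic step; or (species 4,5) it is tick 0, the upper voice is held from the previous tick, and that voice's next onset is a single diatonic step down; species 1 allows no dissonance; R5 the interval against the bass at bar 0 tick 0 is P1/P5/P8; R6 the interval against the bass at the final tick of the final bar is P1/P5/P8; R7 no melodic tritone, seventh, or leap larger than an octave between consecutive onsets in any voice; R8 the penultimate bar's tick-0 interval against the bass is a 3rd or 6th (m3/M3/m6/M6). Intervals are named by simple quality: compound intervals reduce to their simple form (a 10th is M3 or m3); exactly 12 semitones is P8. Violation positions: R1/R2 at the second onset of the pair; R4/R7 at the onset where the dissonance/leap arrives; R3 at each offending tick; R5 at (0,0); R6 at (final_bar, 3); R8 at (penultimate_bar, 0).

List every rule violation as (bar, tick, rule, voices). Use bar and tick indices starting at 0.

bar 0: v0=E3 v1=E4 downbeat P8
bar 1: v0=F3 v1=C4 downbeat P5
bar 2: v0=E3 v1=E4 downbeat P8
bar 3: v0=C3 v1=E3 downbeat M3
bar 4: v0=D3 v1=B3 downbeat M6
bar 5: v0=C3 v1=F4 downbeat P4
bar 6: v0=D3 v1=B3 downbeat M6
bar 7: v0=F3 v1=D4 downbeat M6
bar 8: v0=E3 v1=E4 downbeat P8
  -> R4 @ bar 5 tick 0 v(0, 1): C3/F4 P4 untreated
  -> R7 @ bar 5 tick 0 v(1,): B3->F4 leap 6st
  -> R7 @ bar 5 tick 2 v(1,): F4->E3 leap 13st
  -> R7 @ bar 6 tick 2 v(1,): B3->F3 leap 6st

(5, 0, R4, (0, 1))
(5, 0, R7, (1,))
(5, 2, R7, (1,))
(6, 2, R7, (1,))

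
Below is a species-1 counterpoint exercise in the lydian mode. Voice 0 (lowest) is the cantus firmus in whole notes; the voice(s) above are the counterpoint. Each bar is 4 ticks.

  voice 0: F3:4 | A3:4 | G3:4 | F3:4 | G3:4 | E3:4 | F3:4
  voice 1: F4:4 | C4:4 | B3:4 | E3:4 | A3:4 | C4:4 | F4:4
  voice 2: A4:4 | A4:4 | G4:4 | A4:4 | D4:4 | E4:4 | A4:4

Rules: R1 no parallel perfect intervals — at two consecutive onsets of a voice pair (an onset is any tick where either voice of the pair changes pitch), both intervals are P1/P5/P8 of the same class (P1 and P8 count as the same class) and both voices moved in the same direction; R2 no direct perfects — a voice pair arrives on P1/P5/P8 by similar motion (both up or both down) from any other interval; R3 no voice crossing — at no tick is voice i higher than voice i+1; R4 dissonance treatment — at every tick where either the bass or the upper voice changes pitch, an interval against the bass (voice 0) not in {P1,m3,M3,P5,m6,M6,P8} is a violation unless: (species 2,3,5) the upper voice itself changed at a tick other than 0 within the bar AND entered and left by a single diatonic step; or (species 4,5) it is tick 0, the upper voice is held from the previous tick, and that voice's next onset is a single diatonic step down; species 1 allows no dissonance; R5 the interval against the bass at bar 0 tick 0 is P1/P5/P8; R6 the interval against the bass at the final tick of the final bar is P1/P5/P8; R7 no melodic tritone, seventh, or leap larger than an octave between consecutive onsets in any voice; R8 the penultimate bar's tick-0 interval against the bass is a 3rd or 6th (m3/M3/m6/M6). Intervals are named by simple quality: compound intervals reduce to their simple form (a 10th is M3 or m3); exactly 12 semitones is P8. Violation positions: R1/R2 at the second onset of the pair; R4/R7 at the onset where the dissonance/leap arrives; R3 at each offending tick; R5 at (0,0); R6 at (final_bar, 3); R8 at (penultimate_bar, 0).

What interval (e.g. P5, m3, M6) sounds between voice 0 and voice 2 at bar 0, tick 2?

M3

voice 0=F3 voice 2=A4 -> M3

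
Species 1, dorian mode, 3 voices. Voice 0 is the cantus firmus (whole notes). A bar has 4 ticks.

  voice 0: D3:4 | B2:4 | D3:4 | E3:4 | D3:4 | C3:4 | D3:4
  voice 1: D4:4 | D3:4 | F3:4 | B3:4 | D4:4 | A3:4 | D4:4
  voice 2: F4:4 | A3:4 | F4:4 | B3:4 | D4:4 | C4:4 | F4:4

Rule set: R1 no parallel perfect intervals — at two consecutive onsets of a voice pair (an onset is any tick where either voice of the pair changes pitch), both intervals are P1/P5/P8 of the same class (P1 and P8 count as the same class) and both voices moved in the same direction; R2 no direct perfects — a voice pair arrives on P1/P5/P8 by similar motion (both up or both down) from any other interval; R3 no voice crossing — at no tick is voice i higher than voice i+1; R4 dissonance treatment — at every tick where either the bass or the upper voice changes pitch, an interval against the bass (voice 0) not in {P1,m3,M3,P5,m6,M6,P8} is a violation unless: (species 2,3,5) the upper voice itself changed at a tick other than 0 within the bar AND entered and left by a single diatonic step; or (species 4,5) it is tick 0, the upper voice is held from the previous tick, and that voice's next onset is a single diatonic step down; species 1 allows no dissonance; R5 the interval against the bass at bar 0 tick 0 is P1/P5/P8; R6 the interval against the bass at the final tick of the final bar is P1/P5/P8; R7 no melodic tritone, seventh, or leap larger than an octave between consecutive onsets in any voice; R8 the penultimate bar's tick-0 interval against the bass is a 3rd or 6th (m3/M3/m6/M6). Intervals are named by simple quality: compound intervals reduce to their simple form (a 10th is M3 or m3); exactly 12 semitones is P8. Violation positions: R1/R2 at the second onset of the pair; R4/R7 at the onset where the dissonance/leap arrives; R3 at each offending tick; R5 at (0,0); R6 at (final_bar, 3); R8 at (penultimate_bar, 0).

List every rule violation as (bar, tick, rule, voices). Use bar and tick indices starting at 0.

(0, 0, R5, (0, 2))
(1, 0, R2, (1, 2))
(1, 0, R4, (0, 2))
(2, 0, R2, (1, 2))
(3, 0, R2, (0, 1))
(3, 0, R7, (1,))
(3, 0, R7, (2,))
(4, 0, R1, (1, 2))
(5, 0, R1, (0, 2))
(5, 0, R8, (0, 2))
(6, 0, R2, (0, 1))
(6, 3, R6, (0, 2))

bar 0: v0=D3 v1=D4 v2=F4 downbeat m3
bar 1: v0=B2 v1=D3 v2=A3 downbeat m7
bar 2: v0=D3 v1=F3 v2=F4 downbeat m3
bar 3: v0=E3 v1=B3 v2=B3 downbeat P5
bar 4: v0=D3 v1=D4 v2=D4 downbeat P8
bar 5: v0=C3 v1=A3 v2=C4 downbeat P8
bar 6: v0=D3 v1=D4 v2=F4 downbeat m3
  -> R5 @ bar 0 tick 0 v(0, 2): opens on m3
  -> R2 @ bar 1 tick 0 v(1, 2): D4/F4 m3 -> D3/A3 P5 similar
  -> R4 @ bar 1 tick 0 v(0, 2): B2/A3 m7 untreated
  -> R2 @ bar 2 tick 0 v(1, 2): D3/A3 P5 -> F3/F4 P8 similar
  -> R2 @ bar 3 tick 0 v(0, 1): D3/F3 m3 -> E3/B3 P5 similar
  -> R7 @ bar 3 tick 0 v(1,): F3->B3 leap 6st
  -> R7 @ bar 3 tick 0 v(2,): F4->B3 leap 6st
  -> R1 @ bar 4 tick 0 v(1, 2): B3/B3 P1 -> D4/D4 P1 similar
  -> R1 @ bar 5 tick 0 v(0, 2): D3/D4 P8 -> C3/C4 P8 similar
  -> R8 @ bar 5 tick 0 v(0, 2): penult P8 not 3rd/6th
  -> R2 @ bar 6 tick 0 v(0, 1): C3/A3 M6 -> D3/D4 P8 similar
  -> R6 @ bar 6 tick 3 v(0, 2): closes on m3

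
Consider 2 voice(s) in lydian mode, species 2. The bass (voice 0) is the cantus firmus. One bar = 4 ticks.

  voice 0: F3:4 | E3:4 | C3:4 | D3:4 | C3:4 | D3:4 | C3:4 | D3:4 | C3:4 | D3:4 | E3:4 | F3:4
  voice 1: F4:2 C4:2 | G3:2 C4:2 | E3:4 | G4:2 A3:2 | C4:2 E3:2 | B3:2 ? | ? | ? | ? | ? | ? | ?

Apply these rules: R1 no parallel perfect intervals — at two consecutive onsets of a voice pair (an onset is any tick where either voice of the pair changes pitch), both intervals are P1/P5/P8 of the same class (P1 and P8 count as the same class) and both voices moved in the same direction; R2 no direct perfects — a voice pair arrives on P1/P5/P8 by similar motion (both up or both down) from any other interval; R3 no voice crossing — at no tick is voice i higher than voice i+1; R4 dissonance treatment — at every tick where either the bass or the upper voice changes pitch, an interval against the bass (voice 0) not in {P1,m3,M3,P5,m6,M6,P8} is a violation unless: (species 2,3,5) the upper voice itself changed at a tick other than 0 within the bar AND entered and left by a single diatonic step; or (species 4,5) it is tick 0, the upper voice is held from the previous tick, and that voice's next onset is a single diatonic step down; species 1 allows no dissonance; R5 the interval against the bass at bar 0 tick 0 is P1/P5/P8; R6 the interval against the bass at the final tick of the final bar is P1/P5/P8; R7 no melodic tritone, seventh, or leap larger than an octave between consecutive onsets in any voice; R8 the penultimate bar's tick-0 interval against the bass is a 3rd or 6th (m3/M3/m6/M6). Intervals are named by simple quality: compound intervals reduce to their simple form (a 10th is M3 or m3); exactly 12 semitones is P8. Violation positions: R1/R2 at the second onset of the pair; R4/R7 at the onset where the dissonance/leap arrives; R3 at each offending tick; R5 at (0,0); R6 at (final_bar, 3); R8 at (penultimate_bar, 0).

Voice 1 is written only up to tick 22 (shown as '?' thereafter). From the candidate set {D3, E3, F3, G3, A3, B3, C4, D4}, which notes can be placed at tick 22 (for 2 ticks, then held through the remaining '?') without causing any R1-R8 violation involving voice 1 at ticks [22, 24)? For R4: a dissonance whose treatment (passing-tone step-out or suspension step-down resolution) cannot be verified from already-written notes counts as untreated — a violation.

{A3, B3, D3, D4}

D3: legal
E3: violates R4
F3: violates R7
G3: violates R4
A3: legal
B3: legal
C4: violates R4
D4: legal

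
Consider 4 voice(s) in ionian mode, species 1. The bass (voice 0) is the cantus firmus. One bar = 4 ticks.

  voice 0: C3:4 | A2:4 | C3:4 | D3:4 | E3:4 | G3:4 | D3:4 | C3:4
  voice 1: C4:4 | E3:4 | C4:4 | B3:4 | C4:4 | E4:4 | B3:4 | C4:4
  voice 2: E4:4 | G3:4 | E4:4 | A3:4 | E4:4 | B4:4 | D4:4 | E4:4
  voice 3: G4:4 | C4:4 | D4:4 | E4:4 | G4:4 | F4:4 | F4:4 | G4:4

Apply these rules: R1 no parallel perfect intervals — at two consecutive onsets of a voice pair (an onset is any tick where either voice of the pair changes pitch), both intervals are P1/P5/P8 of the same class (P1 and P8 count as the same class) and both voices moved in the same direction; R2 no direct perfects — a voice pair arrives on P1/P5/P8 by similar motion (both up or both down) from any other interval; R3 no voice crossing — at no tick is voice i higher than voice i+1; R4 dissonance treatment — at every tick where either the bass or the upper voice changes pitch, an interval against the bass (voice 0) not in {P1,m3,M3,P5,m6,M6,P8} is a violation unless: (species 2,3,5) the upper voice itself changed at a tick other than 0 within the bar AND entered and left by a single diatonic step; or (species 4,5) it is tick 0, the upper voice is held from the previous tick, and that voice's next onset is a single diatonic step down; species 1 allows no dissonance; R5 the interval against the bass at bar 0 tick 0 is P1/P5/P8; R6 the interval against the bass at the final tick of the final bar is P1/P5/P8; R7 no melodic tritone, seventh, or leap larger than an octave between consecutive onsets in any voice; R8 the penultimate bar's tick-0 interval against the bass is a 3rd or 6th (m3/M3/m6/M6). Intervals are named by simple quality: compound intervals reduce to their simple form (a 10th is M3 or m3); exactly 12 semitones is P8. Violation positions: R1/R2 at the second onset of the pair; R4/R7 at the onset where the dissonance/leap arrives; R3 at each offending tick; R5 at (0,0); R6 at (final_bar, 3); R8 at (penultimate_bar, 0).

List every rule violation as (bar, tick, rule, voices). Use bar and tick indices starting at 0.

(0, 0, R5, (0, 2))
(1, 0, R2, (0, 1))
(1, 0, R4, (0, 2))
(2, 0, R2, (0, 1))
(2, 0, R3, (2, 3))
(2, 0, R4, (0, 3))
(2, 1, R3, (2, 3))
(2, 2, R3, (2, 3))
(2, 3, R3, (2, 3))
(3, 0, R3, (1, 2))
(3, 0, R4, (0, 3))
(3, 1, R3, (1, 2))
(3, 2, R3, (1, 2))
(3, 3, R3, (1, 2))
(4, 0, R2, (0, 2))
(4, 0, R2, (1, 3))
(5, 0, R2, (1, 2))
(5, 0, R3, (2, 3))
(5, 0, R4, (0, 3))
(5, 1, R3, (2, 3))
(5, 2, R3, (2, 3))
(5, 3, R3, (2, 3))
(6, 0, R2, (0, 2))
(6, 0, R8, (0, 2))
(7, 0, R2, (1, 3))
(7, 3, R6, (0, 2))

bar 0: v0=C3 v1=C4 v2=E4 v3=G4 downbeat P5
bar 1: v0=A2 v1=E3 v2=G3 v3=C4 downbeat m3
bar 2: v0=C3 v1=C4 v2=E4 v3=D4 downbeat M2
bar 3: v0=D3 v1=B3 v2=A3 v3=E4 downbeat M2
bar 4: v0=E3 v1=C4 v2=E4 v3=G4 downbeat m3
bar 5: v0=G3 v1=E4 v2=B4 v3=F4 downbeat m7
bar 6: v0=D3 v1=B3 v2=D4 v3=F4 downbeat m3
bar 7: v0=C3 v1=C4 v2=E4 v3=G4 downbeat P5
  -> R5 @ bar 0 tick 0 v(0, 2): opens on M3
  -> R2 @ bar 1 tick 0 v(0, 1): C3/C4 P8 -> A2/E3 P5 similar
  -> R4 @ bar 1 tick 0 v(0, 2): A2/G3 m7 untreated
  -> R2 @ bar 2 tick 0 v(0, 1): A2/E3 P5 -> C3/C4 P8 similar
  -> R3 @ bar 2 tick 0 v(2, 3): E4 above D4
  -> R4 @ bar 2 tick 0 v(0, 3): C3/D4 M2 untreated
  -> R3 @ bar 2 tick 1 v(2, 3): E4 above D4
  -> R3 @ bar 2 tick 2 v(2, 3): E4 above D4
  -> R3 @ bar 2 tick 3 v(2, 3): E4 above D4
  -> R3 @ bar 3 tick 0 v(1, 2): B3 above A3
  -> R4 @ bar 3 tick 0 v(0, 3): D3/E4 M2 untreated
  -> R3 @ bar 3 tick 1 v(1, 2): B3 above A3
  -> R3 @ bar 3 tick 2 v(1, 2): B3 above A3
  -> R3 @ bar 3 tick 3 v(1, 2): B3 above A3
  -> R2 @ bar 4 tick 0 v(0, 2): D3/A3 P5 -> E3/E4 P8 similar
  -> R2 @ bar 4 tick 0 v(1, 3): B3/E4 P4 -> C4/G4 P5 similar
  -> R2 @ bar 5 tick 0 v(1, 2): C4/E4 M3 -> E4/B4 P5 similar
  -> R3 @ bar 5 tick 0 v(2, 3): B4 above F4
  -> R4 @ bar 5 tick 0 v(0, 3): G3/F4 m7 untreated
  -> R3 @ bar 5 tick 1 v(2, 3): B4 above F4
  -> R3 @ bar 5 tick 2 v(2, 3): B4 above F4
  -> R3 @ bar 5 tick 3 v(2, 3): B4 above F4
  -> R2 @ bar 6 tick 0 v(0, 2): G3/B4 M3 -> D3/D4 P8 similar
  -> R8 @ bar 6 tick 0 v(0, 2): penult P8 not 3rd/6th
  -> R2 @ bar 7 tick 0 v(1, 3): B3/F4 TT -> C4/G4 P5 similar
  -> R6 @ bar 7 tick 3 v(0, 2): closes on M3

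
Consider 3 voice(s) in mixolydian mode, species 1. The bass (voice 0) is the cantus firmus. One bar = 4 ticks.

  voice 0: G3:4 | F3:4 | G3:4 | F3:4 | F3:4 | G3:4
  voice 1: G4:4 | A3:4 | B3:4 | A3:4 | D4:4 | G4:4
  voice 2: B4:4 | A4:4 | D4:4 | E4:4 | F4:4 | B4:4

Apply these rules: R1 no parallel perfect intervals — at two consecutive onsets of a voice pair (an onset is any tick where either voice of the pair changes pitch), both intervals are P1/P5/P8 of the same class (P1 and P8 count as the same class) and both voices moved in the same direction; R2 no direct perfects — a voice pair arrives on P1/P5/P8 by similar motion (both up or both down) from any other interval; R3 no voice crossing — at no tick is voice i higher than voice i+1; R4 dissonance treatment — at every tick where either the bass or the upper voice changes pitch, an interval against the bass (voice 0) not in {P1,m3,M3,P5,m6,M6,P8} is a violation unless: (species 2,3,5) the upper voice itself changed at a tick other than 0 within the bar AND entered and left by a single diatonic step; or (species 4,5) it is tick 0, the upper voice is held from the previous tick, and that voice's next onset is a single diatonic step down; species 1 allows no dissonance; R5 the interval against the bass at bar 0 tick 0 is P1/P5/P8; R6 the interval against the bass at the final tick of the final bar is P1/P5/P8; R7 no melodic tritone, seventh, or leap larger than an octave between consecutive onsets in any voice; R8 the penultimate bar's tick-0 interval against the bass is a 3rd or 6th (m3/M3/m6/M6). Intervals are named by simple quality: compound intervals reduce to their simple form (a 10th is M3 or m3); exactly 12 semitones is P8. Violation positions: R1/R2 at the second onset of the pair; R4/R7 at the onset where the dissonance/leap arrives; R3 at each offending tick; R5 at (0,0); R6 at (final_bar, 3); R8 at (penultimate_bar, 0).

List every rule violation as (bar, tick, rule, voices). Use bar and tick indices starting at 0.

bar 0: v0=G3 v1=G4 v2=B4 downbeat M3
bar 1: v0=F3 v1=A3 v2=A4 downbeat M3
bar 2: v0=G3 v1=B3 v2=D4 downbeat P5
bar 3: v0=F3 v1=A3 v2=E4 downbeat M7
bar 4: v0=F3 v1=D4 v2=F4 downbeat P8
bar 5: v0=G3 v1=G4 v2=B4 downbeat M3
  -> R5 @ bar 0 tick 0 v(0, 2): opens on M3
  -> R2 @ bar 1 tick 0 v(1, 2): G4/B4 M3 -> A3/A4 P8 similar
  -> R7 @ bar 1 tick 0 v(1,): G4->A3 leap 10st
  -> R4 @ bar 3 tick 0 v(0, 2): F3/E4 M7 untreated
  -> R8 @ bar 4 tick 0 v(0, 2): penult P8 not 3rd/6th
  -> R2 @ bar 5 tick 0 v(0, 1): F3/D4 M6 -> G3/G4 P8 similar
  -> R7 @ bar 5 tick 0 v(2,): F4->B4 leap 6st
  -> R6 @ bar 5 tick 3 v(0, 2): closes on M3

(0, 0, R5, (0, 2))
(1, 0, R2, (1, 2))
(1, 0, R7, (1,))
(3, 0, R4, (0, 2))
(4, 0, R8, (0, 2))
(5, 0, R2, (0, 1))
(5, 0, R7, (2,))
(5, 3, R6, (0, 2))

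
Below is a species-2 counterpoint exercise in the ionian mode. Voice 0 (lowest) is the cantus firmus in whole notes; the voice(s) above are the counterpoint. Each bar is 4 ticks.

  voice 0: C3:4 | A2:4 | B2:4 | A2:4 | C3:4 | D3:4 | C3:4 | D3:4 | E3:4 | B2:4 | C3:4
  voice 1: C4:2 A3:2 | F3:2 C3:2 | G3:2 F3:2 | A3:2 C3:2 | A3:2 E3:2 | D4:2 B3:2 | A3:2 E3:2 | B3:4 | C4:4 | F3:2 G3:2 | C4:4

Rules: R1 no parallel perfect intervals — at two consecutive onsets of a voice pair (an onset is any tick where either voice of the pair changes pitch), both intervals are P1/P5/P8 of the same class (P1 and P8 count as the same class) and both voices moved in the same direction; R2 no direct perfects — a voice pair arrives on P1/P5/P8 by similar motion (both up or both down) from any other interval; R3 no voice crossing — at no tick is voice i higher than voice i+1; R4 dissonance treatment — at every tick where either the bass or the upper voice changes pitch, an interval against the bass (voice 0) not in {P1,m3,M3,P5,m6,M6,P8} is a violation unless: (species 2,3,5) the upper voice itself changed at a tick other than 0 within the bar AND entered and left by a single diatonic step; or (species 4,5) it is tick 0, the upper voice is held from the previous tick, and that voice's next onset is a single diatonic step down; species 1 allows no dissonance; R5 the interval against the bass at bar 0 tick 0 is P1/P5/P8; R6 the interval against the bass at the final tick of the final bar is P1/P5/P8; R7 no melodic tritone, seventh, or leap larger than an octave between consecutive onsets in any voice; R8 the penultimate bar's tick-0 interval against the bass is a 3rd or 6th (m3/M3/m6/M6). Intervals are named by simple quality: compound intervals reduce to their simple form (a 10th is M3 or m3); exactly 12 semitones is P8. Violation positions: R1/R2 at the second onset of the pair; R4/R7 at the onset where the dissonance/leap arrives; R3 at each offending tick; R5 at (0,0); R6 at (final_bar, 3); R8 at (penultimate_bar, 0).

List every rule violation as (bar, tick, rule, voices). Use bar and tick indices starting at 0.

(2, 2, R4, (0, 1))
(5, 0, R2, (0, 1))
(5, 0, R7, (1,))
(9, 0, R4, (0, 1))
(9, 0, R8, (0, 1))
(10, 0, R2, (0, 1))

bar 0: v0=C3 v1=C4 downbeat P8
bar 1: v0=A2 v1=F3 downbeat m6
bar 2: v0=B2 v1=G3 downbeat m6
bar 3: v0=A2 v1=A3 downbeat P8
bar 4: v0=C3 v1=A3 downbeat M6
bar 5: v0=D3 v1=D4 downbeat P8
bar 6: v0=C3 v1=A3 downbeat M6
bar 7: v0=D3 v1=B3 downbeat M6
bar 8: v0=E3 v1=C4 downbeat m6
bar 9: v0=B2 v1=F3 downbeat TT
bar 10: v0=C3 v1=C4 downbeat P8
  -> R4 @ bar 2 tick 2 v(0, 1): B2/F3 TT untreated
  -> R2 @ bar 5 tick 0 v(0, 1): C3/E3 M3 -> D3/D4 P8 similar
  -> R7 @ bar 5 tick 0 v(1,): E3->D4 leap 10st
  -> R4 @ bar 9 tick 0 v(0, 1): B2/F3 TT untreated
  -> R8 @ bar 9 tick 0 v(0, 1): penult TT not 3rd/6th
  -> R2 @ bar 10 tick 0 v(0, 1): B2/G3 m6 -> C3/C4 P8 similar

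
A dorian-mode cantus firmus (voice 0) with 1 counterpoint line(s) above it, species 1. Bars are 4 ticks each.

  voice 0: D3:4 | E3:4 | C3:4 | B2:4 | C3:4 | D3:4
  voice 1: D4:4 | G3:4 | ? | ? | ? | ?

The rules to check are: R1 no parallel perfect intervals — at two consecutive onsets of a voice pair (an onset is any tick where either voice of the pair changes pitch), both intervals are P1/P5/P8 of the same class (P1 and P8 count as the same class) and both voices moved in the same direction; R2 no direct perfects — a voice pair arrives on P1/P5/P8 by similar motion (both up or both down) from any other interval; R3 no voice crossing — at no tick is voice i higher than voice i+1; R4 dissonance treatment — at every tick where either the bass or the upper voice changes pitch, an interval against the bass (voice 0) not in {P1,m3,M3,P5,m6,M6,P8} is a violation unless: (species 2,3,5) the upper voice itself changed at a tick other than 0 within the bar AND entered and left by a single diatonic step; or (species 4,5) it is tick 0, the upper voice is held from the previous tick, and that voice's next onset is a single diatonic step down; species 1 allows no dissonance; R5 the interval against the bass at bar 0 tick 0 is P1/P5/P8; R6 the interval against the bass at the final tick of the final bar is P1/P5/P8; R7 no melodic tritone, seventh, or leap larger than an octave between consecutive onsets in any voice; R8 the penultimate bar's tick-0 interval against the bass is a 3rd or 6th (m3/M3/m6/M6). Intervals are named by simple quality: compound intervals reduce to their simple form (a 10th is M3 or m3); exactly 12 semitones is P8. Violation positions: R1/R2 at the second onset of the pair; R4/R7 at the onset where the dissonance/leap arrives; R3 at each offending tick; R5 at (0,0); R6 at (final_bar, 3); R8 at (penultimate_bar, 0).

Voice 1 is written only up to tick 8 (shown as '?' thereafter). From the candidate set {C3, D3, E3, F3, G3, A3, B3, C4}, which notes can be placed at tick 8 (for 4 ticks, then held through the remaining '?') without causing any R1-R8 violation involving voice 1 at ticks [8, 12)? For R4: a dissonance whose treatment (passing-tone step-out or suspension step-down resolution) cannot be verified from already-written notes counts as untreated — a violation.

{A3, C4, E3, G3}

C3: violates R2
D3: violates R4
E3: legal
F3: violates R4
G3: legal
A3: legal
B3: violates R4
C4: legal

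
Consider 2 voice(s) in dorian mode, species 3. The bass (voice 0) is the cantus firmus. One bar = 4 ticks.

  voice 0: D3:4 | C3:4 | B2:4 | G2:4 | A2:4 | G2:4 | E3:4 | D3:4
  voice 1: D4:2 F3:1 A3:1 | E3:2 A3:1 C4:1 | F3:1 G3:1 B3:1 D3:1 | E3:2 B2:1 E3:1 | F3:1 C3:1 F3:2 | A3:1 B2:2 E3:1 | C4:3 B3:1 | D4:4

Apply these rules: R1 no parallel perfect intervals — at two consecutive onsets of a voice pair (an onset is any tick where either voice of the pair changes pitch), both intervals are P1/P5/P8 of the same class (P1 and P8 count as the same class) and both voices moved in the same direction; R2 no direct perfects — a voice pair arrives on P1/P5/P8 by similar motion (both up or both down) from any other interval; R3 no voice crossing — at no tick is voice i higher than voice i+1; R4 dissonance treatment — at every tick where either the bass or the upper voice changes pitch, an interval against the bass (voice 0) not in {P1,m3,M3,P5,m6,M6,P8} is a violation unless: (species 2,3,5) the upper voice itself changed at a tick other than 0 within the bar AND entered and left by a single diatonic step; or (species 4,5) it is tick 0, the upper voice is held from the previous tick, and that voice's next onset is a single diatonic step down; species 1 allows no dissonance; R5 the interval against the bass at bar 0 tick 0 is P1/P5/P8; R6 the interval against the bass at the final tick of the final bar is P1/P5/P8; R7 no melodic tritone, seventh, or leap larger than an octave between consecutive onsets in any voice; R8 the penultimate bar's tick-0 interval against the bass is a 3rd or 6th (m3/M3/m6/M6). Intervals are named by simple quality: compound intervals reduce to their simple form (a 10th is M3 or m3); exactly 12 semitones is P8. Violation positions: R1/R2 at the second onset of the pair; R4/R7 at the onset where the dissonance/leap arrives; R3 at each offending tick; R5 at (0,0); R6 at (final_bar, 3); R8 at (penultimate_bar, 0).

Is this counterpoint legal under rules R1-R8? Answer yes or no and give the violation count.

No (3 violations)

bar 0: v0=D3 v1=D4 (P8)
bar 1: v0=C3 v1=E3 (M3)
bar 2: v0=B2 v1=F3 (TT)
bar 3: v0=G2 v1=E3 (M6)
bar 4: v0=A2 v1=F3 (m6)
bar 5: v0=G2 v1=A3 (M2)
bar 6: v0=E3 v1=C4 (m6)
bar 7: v0=D3 v1=D4 (P8)
  R4 @ bar2.0: B2/F3 TT untreated
  R4 @ bar5.0: G2/A3 M2 untreated
  R7 @ bar5.1: A3->B2 leap 10st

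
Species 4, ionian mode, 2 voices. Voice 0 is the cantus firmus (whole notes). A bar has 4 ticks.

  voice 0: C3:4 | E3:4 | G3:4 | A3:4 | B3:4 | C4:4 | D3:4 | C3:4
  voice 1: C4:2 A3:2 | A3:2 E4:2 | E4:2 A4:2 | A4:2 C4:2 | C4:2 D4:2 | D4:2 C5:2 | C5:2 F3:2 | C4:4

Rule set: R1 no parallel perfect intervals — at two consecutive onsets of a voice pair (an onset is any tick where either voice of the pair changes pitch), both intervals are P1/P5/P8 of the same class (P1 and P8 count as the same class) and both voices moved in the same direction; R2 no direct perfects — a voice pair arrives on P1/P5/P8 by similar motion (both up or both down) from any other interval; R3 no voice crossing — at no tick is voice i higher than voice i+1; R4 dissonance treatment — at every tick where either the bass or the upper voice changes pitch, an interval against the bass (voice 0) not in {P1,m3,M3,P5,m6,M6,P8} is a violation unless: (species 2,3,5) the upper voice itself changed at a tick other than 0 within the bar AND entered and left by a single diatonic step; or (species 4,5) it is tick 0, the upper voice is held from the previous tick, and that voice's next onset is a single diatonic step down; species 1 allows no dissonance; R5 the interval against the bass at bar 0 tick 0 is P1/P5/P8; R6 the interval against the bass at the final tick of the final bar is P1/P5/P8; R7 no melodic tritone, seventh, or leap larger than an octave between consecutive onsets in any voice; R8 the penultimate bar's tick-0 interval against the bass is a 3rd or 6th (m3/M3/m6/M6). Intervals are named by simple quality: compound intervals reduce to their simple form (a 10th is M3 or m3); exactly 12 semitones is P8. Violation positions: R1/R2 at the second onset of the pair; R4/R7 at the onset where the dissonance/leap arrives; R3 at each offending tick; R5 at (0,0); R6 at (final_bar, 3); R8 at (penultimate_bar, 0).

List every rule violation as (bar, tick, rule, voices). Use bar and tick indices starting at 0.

(1, 0, R4, (0, 1))
(2, 2, R4, (0, 1))
(4, 0, R4, (0, 1))
(5, 0, R4, (0, 1))
(5, 2, R7, (1,))
(6, 0, R4, (0, 1))
(6, 0, R7, (0,))
(6, 0, R8, (0, 1))
(6, 2, R7, (1,))

bar 0: v0=C3 v1=C4 downbeat P8
bar 1: v0=E3 v1=A3 downbeat P4
bar 2: v0=G3 v1=E4 downbeat M6
bar 3: v0=A3 v1=A4 downbeat P8
bar 4: v0=B3 v1=C4 downbeat m2
bar 5: v0=C4 v1=D4 downbeat M2
bar 6: v0=D3 v1=C5 downbeat m7
bar 7: v0=C3 v1=C4 downbeat P8
  -> R4 @ bar 1 tick 0 v(0, 1): E3/A3 P4 untreated
  -> R4 @ bar 2 tick 2 v(0, 1): G3/A4 M2 untreated
  -> R4 @ bar 4 tick 0 v(0, 1): B3/C4 m2 untreated
  -> R4 @ bar 5 tick 0 v(0, 1): C4/D4 M2 untreated
  -> R7 @ bar 5 tick 2 v(1,): D4->C5 leap 10st
  -> R4 @ bar 6 tick 0 v(0, 1): D3/C5 m7 untreated
  -> R7 @ bar 6 tick 0 v(0,): C4->D3 leap 10st
  -> R8 @ bar 6 tick 0 v(0, 1): penult m7 not 3rd/6th
  -> R7 @ bar 6 tick 2 v(1,): C5->F3 leap 19st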